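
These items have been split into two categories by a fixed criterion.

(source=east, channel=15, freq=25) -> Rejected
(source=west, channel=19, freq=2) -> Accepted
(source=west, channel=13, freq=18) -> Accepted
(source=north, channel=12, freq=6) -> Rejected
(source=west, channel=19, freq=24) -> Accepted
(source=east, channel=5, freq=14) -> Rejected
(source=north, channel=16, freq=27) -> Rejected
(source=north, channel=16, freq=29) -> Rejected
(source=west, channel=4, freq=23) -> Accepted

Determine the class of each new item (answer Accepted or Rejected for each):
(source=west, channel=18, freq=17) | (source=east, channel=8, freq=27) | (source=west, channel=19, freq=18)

Accepted, Rejected, Accepted

Comparing the two groups points to one rule — source is west.
(source=west, channel=18, freq=17) — source is west, hence Accepted. (source=east, channel=8, freq=27) — source is east, hence Rejected. (source=west, channel=19, freq=18) — source is west, hence Accepted.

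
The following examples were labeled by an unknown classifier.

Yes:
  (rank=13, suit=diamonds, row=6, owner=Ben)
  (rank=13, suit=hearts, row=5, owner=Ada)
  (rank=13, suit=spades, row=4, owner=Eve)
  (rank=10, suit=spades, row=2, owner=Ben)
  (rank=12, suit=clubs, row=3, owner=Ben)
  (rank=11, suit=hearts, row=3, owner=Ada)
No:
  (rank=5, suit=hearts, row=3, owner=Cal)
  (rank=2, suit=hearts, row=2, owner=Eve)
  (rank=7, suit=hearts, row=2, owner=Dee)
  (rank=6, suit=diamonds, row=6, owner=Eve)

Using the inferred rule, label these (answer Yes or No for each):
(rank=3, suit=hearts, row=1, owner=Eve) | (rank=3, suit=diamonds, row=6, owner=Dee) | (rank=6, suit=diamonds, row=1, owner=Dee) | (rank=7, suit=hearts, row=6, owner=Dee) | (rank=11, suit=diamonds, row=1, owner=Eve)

The rule appears to be: rank ≥ 10.
(rank=3, suit=hearts, row=1, owner=Eve): No (rank = 3). (rank=3, suit=diamonds, row=6, owner=Dee): No (rank = 3). (rank=6, suit=diamonds, row=1, owner=Dee): No (rank = 6). (rank=7, suit=hearts, row=6, owner=Dee): No (rank = 7). (rank=11, suit=diamonds, row=1, owner=Eve): Yes (rank = 11).

No, No, No, No, Yes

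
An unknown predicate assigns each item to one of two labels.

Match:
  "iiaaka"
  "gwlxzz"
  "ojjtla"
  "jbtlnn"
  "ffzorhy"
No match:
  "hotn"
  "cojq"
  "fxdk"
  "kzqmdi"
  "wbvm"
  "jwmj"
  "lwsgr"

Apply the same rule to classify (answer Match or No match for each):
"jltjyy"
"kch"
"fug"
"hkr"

All 'Match' examples share one property — has a double letter — and every 'No match' example lacks it.
"jltjyy" — 'yy' doubled, hence Match.
"kch" — no doubled letter, hence No match.
"fug" — no doubled letter, hence No match.
"hkr" — no doubled letter, hence No match.

Match, No match, No match, No match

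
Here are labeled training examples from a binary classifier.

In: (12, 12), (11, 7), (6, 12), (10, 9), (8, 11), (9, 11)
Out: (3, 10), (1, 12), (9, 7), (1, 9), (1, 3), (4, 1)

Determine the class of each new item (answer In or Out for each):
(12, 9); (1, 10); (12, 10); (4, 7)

In, Out, In, Out

Rule: sum ≥ 18. This holds for each 'In' example and fails for each 'Out' one.
In: (12, 9), since 12+9 = 21. Out: (1, 10), since 1+10 = 11. In: (12, 10), since 12+10 = 22. Out: (4, 7), since 4+7 = 11.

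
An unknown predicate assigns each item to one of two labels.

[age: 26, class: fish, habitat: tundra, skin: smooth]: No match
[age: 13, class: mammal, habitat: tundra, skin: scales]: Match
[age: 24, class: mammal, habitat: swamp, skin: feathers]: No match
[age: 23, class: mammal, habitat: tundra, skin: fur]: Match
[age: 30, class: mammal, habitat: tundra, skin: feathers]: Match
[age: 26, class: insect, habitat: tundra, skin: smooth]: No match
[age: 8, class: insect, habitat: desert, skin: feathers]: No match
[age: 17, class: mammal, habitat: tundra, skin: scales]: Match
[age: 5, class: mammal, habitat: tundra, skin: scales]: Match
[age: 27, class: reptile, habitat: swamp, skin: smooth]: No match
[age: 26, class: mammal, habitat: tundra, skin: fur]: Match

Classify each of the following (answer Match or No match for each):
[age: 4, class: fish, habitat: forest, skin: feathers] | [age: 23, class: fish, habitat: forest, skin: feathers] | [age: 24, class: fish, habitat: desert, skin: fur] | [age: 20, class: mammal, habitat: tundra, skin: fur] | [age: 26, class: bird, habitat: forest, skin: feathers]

No match, No match, No match, Match, No match

The simplest hypothesis consistent with all the labels is: habitat is tundra AND class is mammal.
[age: 4, class: fish, habitat: forest, skin: feathers] — habitat is forest, class is fish, hence No match.
[age: 23, class: fish, habitat: forest, skin: feathers] — habitat is forest, class is fish, hence No match.
[age: 24, class: fish, habitat: desert, skin: fur] — habitat is desert, class is fish, hence No match.
[age: 20, class: mammal, habitat: tundra, skin: fur] — habitat is tundra, class is mammal, hence Match.
[age: 26, class: bird, habitat: forest, skin: feathers] — habitat is forest, class is bird, hence No match.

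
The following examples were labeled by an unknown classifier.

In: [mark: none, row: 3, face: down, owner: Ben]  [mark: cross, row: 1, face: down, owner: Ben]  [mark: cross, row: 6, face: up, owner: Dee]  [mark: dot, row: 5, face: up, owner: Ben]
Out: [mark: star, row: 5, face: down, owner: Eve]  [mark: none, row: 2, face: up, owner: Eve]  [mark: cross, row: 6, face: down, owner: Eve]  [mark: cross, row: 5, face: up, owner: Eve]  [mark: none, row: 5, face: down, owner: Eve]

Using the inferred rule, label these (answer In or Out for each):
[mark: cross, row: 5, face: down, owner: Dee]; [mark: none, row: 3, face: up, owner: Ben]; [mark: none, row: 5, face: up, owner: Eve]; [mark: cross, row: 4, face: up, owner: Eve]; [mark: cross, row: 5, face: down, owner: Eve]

In, In, Out, Out, Out

Checking candidate rules against both groups, what survives is: owner is not Eve.
In: [mark: cross, row: 5, face: down, owner: Dee], since owner is Dee.
In: [mark: none, row: 3, face: up, owner: Ben], since owner is Ben.
Out: [mark: none, row: 5, face: up, owner: Eve], since owner is Eve.
Out: [mark: cross, row: 4, face: up, owner: Eve], since owner is Eve.
Out: [mark: cross, row: 5, face: down, owner: Eve], since owner is Eve.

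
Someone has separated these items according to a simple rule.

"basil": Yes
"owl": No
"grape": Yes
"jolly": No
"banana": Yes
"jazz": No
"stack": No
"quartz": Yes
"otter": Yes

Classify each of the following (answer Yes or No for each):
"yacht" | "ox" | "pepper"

Every 'Yes' example satisfies: has ≥ 2 vowels. None of the 'No' examples do.

No, No, Yes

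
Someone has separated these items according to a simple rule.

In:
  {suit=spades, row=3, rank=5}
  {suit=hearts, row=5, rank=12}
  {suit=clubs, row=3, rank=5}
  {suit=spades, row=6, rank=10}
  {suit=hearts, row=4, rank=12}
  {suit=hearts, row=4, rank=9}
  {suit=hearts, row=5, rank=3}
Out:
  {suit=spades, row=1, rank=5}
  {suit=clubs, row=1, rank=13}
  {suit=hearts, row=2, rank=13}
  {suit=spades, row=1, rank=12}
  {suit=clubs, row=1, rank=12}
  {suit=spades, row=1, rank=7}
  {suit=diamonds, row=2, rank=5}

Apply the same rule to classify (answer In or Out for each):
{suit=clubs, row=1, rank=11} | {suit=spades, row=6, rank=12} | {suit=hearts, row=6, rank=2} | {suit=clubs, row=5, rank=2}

The classifier is using: row ≥ 3.
{suit=clubs, row=1, rank=11} → row = 1 → Out. {suit=spades, row=6, rank=12} → row = 6 → In. {suit=hearts, row=6, rank=2} → row = 6 → In. {suit=clubs, row=5, rank=2} → row = 5 → In.

Out, In, In, In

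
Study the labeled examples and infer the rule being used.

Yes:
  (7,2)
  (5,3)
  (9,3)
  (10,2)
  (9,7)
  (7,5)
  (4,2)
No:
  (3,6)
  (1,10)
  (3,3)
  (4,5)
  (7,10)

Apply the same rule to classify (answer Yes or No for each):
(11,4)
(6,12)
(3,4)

Looking at the examples, the only property every 'Yes' case has and every 'No' case lacks is: first > second.

Yes, No, No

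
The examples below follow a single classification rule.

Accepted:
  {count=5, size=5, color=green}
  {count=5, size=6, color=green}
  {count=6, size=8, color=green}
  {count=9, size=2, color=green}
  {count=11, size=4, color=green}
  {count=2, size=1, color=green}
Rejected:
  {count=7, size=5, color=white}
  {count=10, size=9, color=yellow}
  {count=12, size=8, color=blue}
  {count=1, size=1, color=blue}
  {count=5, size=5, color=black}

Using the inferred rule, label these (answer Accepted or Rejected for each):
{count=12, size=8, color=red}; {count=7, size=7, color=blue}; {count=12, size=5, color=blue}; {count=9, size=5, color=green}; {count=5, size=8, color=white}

Rejected, Rejected, Rejected, Accepted, Rejected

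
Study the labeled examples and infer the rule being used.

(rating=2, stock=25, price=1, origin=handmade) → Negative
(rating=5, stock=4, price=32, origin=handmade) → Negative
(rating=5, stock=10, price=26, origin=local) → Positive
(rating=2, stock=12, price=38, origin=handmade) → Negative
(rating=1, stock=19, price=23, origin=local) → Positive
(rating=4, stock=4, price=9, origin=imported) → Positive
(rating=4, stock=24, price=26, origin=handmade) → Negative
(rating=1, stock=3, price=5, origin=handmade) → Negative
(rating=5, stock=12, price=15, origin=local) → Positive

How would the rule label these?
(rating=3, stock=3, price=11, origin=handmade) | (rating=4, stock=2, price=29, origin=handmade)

Rule: origin is not handmade. This holds for each 'Positive' example and fails for each 'Negative' one.
(rating=3, stock=3, price=11, origin=handmade) → origin is handmade → Negative. (rating=4, stock=2, price=29, origin=handmade) → origin is handmade → Negative.

Negative, Negative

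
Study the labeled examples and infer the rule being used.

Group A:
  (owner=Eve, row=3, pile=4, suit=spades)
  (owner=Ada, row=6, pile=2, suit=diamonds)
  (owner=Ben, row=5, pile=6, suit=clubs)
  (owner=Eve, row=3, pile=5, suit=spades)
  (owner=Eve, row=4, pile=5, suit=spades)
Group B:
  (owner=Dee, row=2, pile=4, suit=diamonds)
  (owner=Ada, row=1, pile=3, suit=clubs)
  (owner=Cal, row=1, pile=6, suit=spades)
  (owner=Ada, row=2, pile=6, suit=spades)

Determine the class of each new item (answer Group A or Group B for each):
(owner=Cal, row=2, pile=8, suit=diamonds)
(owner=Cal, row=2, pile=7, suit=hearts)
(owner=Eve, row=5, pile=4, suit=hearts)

Rule: row ≥ 3. This holds for each 'Group A' example and fails for each 'Group B' one.
(owner=Cal, row=2, pile=8, suit=diamonds): row = 2 — doesn't match, so Group B.
(owner=Cal, row=2, pile=7, suit=hearts): row = 2 — doesn't match, so Group B.
(owner=Eve, row=5, pile=4, suit=hearts): row = 5 — has this property, so Group A.

Group B, Group B, Group A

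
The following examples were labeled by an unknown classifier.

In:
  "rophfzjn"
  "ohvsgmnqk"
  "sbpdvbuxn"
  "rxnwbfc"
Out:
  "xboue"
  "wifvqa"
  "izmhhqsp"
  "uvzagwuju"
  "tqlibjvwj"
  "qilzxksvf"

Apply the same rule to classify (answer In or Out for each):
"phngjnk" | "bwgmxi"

In, Out

Looking at the examples, the only property every 'In' case has and every 'Out' case lacks is: contains 'n'.
"phngjnk" → has 'n' → In.
"bwgmxi" → no 'n' → Out.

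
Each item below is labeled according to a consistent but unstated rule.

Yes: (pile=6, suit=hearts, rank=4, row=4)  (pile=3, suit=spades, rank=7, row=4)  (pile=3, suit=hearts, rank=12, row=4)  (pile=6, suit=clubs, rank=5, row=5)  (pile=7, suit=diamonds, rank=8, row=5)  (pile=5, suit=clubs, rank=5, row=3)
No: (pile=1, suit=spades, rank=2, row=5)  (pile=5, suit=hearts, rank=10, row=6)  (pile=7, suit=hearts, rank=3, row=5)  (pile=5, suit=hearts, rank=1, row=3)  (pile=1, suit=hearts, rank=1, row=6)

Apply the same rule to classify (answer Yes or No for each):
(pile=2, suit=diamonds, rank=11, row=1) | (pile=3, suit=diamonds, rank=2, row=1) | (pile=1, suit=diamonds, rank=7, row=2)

The classifier is using: rank ≥ 4 AND row ≤ 5.
Yes: (pile=2, suit=diamonds, rank=11, row=1), since rank = 11, row = 1.
No: (pile=3, suit=diamonds, rank=2, row=1), since rank = 2, row = 1.
Yes: (pile=1, suit=diamonds, rank=7, row=2), since rank = 7, row = 2.

Yes, No, Yes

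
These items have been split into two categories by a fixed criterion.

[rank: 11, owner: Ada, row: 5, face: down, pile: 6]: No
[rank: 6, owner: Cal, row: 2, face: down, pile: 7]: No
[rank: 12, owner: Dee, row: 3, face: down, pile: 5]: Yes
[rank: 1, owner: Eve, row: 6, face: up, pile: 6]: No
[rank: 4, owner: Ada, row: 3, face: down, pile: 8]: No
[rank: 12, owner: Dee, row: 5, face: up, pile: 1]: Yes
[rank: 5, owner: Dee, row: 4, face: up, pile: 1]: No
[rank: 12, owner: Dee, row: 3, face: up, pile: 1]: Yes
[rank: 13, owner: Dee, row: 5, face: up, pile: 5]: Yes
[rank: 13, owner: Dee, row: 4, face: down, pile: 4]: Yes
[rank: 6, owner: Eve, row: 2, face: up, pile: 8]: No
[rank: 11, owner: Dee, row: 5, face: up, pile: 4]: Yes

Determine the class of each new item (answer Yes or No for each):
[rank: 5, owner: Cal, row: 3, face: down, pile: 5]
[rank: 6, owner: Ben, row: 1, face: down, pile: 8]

All 'Yes' examples share one property — owner is Dee AND rank ≥ 6 — and every 'No' example lacks it.
[rank: 5, owner: Cal, row: 3, face: down, pile: 5]: owner is Cal, rank = 5, doesn't match → No.
[rank: 6, owner: Ben, row: 1, face: down, pile: 8]: owner is Ben, rank = 6, doesn't match → No.

No, No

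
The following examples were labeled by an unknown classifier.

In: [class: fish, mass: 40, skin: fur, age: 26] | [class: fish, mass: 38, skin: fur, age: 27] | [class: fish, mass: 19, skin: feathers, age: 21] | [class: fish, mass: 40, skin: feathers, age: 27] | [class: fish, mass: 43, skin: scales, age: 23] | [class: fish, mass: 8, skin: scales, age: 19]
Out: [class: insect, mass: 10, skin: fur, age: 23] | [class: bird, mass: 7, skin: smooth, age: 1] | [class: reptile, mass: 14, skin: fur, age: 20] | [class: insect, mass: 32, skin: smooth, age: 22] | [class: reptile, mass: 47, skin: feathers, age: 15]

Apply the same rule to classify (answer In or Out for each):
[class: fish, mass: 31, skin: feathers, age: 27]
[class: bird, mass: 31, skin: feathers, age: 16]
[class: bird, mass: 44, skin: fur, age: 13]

In, Out, Out

Checking candidate rules against both groups, what survives is: class is fish.
[class: fish, mass: 31, skin: feathers, age: 27]: class is fish — checks out, so In. [class: bird, mass: 31, skin: feathers, age: 16]: class is bird — doesn't qualify, so Out. [class: bird, mass: 44, skin: fur, age: 13]: class is bird — doesn't qualify, so Out.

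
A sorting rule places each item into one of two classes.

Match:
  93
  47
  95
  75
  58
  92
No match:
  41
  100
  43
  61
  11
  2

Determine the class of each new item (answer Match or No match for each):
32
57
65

No match, Match, Match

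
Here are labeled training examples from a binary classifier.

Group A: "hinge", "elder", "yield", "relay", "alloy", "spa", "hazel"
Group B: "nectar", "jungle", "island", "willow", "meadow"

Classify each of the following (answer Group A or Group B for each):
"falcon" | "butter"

Group B, Group B

The rule appears to be: odd length.
"falcon": Group B (length 6).
"butter": Group B (length 6).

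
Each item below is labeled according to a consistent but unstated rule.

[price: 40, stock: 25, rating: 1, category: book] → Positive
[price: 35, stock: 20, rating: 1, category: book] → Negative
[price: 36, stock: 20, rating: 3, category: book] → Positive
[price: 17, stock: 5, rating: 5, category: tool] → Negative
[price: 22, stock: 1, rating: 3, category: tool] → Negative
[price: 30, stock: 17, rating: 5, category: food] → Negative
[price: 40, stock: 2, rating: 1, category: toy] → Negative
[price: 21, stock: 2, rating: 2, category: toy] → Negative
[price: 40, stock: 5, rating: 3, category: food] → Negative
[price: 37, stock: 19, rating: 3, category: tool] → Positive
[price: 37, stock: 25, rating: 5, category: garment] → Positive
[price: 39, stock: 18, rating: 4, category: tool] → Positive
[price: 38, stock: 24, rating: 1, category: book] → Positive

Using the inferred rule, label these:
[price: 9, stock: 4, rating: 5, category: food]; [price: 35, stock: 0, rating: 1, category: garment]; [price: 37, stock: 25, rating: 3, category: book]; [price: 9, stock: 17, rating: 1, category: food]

All 'Positive' examples share one property — stock ≥ 17 AND price ≥ 36 — and every 'Negative' example lacks it.
[price: 9, stock: 4, rating: 5, category: food]: stock = 4, price = 9, lacks this property → Negative. [price: 35, stock: 0, rating: 1, category: garment]: stock = 0, price = 35, lacks this property → Negative. [price: 37, stock: 25, rating: 3, category: book]: stock = 25, price = 37, matches → Positive. [price: 9, stock: 17, rating: 1, category: food]: stock = 17, price = 9, lacks this property → Negative.

Negative, Negative, Positive, Negative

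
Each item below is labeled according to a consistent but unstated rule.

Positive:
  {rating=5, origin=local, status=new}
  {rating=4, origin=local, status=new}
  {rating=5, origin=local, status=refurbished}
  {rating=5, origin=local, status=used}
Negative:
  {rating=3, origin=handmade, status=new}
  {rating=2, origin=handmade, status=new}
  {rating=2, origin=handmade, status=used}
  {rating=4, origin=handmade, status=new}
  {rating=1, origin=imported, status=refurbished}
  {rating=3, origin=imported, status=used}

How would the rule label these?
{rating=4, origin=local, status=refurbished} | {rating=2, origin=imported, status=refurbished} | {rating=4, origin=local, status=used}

Positive, Negative, Positive

Rule: origin is local. This holds for each 'Positive' example and fails for each 'Negative' one.
{rating=4, origin=local, status=refurbished}: origin is local, has this property → Positive.
{rating=2, origin=imported, status=refurbished}: origin is imported, fails this test → Negative.
{rating=4, origin=local, status=used}: origin is local, has this property → Positive.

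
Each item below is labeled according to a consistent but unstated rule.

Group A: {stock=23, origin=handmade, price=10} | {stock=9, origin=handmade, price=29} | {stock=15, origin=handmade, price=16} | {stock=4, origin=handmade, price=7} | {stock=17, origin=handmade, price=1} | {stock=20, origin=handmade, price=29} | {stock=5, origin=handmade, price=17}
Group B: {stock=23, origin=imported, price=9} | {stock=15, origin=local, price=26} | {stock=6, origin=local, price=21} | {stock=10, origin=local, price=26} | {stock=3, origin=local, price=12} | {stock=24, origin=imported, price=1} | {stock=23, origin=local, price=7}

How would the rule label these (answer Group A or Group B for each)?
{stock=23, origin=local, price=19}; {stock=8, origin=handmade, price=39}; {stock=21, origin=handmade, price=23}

Group B, Group A, Group A

Looking at the examples, the only property every 'Group A' case has and every 'Group B' case lacks is: origin is handmade.
{stock=23, origin=local, price=19}: origin is local — doesn't match, so Group B. {stock=8, origin=handmade, price=39}: origin is handmade — meets the rule, so Group A. {stock=21, origin=handmade, price=23}: origin is handmade — meets the rule, so Group A.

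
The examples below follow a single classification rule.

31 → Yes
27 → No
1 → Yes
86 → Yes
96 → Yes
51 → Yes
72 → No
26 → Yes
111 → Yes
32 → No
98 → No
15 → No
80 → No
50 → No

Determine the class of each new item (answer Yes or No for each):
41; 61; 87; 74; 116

Yes, Yes, No, No, Yes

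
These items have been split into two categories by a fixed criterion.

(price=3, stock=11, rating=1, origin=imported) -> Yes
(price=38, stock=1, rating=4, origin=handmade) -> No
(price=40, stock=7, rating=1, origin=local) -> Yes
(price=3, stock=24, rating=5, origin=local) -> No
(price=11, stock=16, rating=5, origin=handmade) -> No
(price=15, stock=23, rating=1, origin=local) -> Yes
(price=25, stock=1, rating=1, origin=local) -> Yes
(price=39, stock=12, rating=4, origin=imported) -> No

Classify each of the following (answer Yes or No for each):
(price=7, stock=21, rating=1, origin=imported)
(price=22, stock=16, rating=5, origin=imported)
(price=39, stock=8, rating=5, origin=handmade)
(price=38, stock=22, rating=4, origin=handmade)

Yes, No, No, No

All 'Yes' examples share one property — rating = 1 — and every 'No' example lacks it.
(price=7, stock=21, rating=1, origin=imported): Yes (rating = 1).
(price=22, stock=16, rating=5, origin=imported): No (rating = 5).
(price=39, stock=8, rating=5, origin=handmade): No (rating = 5).
(price=38, stock=22, rating=4, origin=handmade): No (rating = 4).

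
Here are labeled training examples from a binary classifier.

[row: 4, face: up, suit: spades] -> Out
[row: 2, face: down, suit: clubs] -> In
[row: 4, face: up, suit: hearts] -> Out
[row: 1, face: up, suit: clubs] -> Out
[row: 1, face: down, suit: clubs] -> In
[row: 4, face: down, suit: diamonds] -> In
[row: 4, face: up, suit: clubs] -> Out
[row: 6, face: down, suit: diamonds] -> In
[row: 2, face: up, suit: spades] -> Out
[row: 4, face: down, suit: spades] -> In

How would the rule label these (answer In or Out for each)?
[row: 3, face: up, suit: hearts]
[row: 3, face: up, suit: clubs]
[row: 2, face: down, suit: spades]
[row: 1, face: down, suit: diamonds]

Out, Out, In, In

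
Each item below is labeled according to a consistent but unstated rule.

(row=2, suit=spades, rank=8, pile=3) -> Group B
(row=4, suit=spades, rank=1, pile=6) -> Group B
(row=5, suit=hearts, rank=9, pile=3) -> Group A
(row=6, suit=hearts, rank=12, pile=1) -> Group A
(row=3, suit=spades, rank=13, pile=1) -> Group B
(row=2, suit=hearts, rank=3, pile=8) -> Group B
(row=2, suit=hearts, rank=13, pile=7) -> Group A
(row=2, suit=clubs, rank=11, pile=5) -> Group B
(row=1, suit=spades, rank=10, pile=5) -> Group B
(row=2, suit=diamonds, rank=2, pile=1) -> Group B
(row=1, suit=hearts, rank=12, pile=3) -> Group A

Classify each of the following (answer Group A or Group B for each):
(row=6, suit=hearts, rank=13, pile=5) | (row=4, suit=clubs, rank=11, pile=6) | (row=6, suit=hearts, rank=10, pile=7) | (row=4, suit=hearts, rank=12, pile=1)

Group A, Group B, Group A, Group A

'Group A' ⟺ suit is hearts AND pile ≤ 7.
(row=6, suit=hearts, rank=13, pile=5) → suit is hearts, pile = 5 → Group A.
(row=4, suit=clubs, rank=11, pile=6) → suit is clubs, pile = 6 → Group B.
(row=6, suit=hearts, rank=10, pile=7) → suit is hearts, pile = 7 → Group A.
(row=4, suit=hearts, rank=12, pile=1) → suit is hearts, pile = 1 → Group A.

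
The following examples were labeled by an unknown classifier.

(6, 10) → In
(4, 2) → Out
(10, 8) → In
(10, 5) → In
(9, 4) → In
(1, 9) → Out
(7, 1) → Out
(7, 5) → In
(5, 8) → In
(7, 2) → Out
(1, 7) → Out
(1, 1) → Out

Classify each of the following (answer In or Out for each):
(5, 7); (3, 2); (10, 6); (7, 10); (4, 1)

In, Out, In, In, Out

Rule: sum ≥ 12. This holds for each 'In' example and fails for each 'Out' one.
In: (5, 7), since 5+7 = 12.
Out: (3, 2), since 3+2 = 5.
In: (10, 6), since 10+6 = 16.
In: (7, 10), since 7+10 = 17.
Out: (4, 1), since 4+1 = 5.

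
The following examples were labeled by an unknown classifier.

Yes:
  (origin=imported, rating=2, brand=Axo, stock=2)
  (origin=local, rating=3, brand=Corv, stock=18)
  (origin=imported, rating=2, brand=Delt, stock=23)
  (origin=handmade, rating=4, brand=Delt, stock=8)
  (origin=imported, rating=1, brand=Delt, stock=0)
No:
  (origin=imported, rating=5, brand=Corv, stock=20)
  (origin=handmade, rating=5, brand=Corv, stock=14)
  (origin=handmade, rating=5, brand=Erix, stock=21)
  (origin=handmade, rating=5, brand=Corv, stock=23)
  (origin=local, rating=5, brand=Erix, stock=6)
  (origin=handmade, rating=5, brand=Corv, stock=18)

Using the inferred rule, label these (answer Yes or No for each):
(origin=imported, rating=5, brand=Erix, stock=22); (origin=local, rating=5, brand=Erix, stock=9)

No, No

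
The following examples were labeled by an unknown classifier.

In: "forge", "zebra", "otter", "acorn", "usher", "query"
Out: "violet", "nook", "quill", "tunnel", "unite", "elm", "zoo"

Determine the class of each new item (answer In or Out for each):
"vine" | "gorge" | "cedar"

The distinguishing property — contains 'r' — holds for all the 'In' cases and none of the 'Out' cases.
"vine": Out (no 'r').
"gorge": In (has 'r').
"cedar": In (has 'r').

Out, In, In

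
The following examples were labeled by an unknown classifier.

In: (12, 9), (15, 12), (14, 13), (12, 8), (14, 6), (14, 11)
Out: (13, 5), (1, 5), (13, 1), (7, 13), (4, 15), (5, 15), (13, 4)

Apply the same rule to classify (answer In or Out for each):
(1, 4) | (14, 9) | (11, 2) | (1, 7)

The classifier is using: first > second AND sum ≥ 19.
(1, 4) → 1 < 4, 1+4 = 5 → Out.
(14, 9) → 14 > 9, 14+9 = 23 → In.
(11, 2) → 11 > 2, 11+2 = 13 → Out.
(1, 7) → 1 < 7, 1+7 = 8 → Out.

Out, In, Out, Out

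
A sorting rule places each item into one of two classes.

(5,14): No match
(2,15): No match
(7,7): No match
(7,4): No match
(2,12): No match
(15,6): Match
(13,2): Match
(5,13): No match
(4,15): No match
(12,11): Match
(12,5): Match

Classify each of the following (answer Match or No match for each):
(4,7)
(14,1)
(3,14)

Rule: first ≥ 11. This holds for each 'Match' example and fails for each 'No match' one.
(4,7): first 4 — does not fit, so No match. (14,1): first 14 — checks out, so Match. (3,14): first 3 — does not fit, so No match.

No match, Match, No match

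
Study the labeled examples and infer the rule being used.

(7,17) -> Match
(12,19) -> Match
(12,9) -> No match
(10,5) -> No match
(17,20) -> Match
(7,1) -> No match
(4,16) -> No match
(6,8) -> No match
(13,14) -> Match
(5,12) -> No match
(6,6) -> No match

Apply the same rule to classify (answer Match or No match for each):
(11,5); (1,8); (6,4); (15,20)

The pattern is that an item is 'Match' exactly when: sum ≥ 24.
(11,5) → 11+5 = 16 → No match. (1,8) → 1+8 = 9 → No match. (6,4) → 6+4 = 10 → No match. (15,20) → 15+20 = 35 → Match.

No match, No match, No match, Match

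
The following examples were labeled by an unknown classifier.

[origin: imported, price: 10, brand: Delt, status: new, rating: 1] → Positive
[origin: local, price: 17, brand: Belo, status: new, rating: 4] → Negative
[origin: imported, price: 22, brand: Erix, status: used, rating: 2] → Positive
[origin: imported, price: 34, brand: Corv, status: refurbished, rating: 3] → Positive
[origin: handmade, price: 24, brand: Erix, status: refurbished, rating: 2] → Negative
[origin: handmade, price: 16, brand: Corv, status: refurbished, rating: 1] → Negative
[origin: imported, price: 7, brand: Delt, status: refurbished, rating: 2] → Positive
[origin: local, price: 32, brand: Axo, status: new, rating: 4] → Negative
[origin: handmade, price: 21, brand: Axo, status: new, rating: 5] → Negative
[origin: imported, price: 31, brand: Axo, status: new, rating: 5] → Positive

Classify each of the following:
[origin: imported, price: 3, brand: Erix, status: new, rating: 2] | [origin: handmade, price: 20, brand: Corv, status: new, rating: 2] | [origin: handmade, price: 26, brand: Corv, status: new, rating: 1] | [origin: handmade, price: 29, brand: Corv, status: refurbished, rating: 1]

One predicate separates the groups cleanly: origin is imported.
[origin: imported, price: 3, brand: Erix, status: new, rating: 2]: origin is imported, qualifies → Positive. [origin: handmade, price: 20, brand: Corv, status: new, rating: 2]: origin is handmade, fails this test → Negative. [origin: handmade, price: 26, brand: Corv, status: new, rating: 1]: origin is handmade, fails this test → Negative. [origin: handmade, price: 29, brand: Corv, status: refurbished, rating: 1]: origin is handmade, fails this test → Negative.

Positive, Negative, Negative, Negative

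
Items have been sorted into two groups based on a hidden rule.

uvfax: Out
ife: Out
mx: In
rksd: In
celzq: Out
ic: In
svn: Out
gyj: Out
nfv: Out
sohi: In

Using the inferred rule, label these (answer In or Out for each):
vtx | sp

Out, In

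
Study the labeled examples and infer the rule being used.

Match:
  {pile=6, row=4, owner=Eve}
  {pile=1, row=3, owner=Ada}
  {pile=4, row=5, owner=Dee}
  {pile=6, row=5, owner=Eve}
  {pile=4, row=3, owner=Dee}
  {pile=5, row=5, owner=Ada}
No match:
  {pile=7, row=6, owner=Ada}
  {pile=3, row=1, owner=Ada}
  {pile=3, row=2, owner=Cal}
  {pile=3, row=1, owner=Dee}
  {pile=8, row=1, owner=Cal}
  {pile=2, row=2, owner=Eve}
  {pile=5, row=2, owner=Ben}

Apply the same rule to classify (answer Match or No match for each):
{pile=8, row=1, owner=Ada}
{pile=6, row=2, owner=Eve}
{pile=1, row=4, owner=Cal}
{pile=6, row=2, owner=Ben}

No match, No match, Match, No match

Rule: row ≥ 3 AND row ≤ 5. This holds for each 'Match' example and fails for each 'No match' one.
{pile=8, row=1, owner=Ada}: row = 1 — doesn't qualify, so No match. {pile=6, row=2, owner=Eve}: row = 2 — doesn't qualify, so No match. {pile=1, row=4, owner=Cal}: row = 4 — has this property, so Match. {pile=6, row=2, owner=Ben}: row = 2 — doesn't qualify, so No match.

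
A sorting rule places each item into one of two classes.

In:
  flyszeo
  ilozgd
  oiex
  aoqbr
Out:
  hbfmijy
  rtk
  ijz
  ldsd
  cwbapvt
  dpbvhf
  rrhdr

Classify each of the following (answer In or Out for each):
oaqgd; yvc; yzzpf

Rule: contains 'o'. This holds for each 'In' example and fails for each 'Out' one.

In, Out, Out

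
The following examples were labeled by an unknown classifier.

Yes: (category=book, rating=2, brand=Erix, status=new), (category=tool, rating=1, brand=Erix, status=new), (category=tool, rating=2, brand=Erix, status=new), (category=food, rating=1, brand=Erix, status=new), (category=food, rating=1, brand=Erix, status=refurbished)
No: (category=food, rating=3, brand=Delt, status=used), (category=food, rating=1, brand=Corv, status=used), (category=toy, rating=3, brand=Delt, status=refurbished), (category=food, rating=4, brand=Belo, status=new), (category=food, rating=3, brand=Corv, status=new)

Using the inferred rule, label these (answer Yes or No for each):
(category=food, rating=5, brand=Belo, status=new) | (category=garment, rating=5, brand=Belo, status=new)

No, No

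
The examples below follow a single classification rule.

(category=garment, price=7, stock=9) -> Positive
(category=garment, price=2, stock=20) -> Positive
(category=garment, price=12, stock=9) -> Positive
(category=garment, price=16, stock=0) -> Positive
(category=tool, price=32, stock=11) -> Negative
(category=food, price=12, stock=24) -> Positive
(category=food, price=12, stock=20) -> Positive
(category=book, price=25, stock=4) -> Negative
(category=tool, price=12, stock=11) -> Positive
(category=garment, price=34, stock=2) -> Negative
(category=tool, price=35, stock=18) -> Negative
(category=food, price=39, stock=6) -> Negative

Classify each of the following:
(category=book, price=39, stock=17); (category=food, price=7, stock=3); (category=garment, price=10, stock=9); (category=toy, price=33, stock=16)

Negative, Positive, Positive, Negative

The rule appears to be: price ≤ 16.
(category=book, price=39, stock=17): price = 39 — fails the rule, so Negative.
(category=food, price=7, stock=3): price = 7 — checks out, so Positive.
(category=garment, price=10, stock=9): price = 10 — checks out, so Positive.
(category=toy, price=33, stock=16): price = 33 — fails the rule, so Negative.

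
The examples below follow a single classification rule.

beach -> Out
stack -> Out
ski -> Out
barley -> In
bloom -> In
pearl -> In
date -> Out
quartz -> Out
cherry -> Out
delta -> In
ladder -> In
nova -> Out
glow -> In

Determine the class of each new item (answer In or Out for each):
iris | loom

Out, In

All 'In' examples share one property — contains 'l' — and every 'Out' example lacks it.
Out: iris, since no 'l'.
In: loom, since has 'l'.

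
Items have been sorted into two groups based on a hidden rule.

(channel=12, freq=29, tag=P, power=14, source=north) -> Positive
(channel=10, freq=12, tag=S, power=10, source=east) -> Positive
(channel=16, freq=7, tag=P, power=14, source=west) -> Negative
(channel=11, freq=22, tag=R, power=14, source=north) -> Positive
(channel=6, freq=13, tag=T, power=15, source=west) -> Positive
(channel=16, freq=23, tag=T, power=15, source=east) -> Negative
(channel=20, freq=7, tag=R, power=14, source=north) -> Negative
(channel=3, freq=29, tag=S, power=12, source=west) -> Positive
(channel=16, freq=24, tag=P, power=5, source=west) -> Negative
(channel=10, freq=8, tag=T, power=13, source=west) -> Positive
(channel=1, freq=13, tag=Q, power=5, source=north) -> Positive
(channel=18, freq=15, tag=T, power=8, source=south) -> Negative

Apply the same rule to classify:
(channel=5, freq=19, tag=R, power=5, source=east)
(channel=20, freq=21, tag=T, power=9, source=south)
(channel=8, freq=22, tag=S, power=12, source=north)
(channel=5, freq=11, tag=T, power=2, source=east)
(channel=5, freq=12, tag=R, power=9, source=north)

Positive, Negative, Positive, Positive, Positive

The classifier is using: channel ≤ 12.
(channel=5, freq=19, tag=R, power=5, source=east) — channel = 5, hence Positive. (channel=20, freq=21, tag=T, power=9, source=south) — channel = 20, hence Negative. (channel=8, freq=22, tag=S, power=12, source=north) — channel = 8, hence Positive. (channel=5, freq=11, tag=T, power=2, source=east) — channel = 5, hence Positive. (channel=5, freq=12, tag=R, power=9, source=north) — channel = 5, hence Positive.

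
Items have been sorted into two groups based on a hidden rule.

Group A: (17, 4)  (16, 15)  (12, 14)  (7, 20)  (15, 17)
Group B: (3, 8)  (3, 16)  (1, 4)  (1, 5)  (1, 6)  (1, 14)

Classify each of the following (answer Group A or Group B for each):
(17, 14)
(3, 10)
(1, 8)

Group A, Group B, Group B

The classifier is using: sum ≥ 21.
(17, 14) — 17+14 = 31, hence Group A. (3, 10) — 3+10 = 13, hence Group B. (1, 8) — 1+8 = 9, hence Group B.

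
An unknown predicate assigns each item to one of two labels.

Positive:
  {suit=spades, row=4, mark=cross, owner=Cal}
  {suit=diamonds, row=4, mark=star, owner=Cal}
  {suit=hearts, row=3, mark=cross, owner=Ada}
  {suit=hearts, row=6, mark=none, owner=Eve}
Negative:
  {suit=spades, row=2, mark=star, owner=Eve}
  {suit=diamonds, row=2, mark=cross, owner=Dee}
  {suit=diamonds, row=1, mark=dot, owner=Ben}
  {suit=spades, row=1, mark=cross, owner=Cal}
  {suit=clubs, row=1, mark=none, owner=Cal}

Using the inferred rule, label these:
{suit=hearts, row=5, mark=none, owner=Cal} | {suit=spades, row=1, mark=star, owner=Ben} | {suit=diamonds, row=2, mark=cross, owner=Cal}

The pattern is that an item is 'Positive' exactly when: row ≥ 3.
{suit=hearts, row=5, mark=none, owner=Cal}: Positive (row = 5). {suit=spades, row=1, mark=star, owner=Ben}: Negative (row = 1). {suit=diamonds, row=2, mark=cross, owner=Cal}: Negative (row = 2).

Positive, Negative, Negative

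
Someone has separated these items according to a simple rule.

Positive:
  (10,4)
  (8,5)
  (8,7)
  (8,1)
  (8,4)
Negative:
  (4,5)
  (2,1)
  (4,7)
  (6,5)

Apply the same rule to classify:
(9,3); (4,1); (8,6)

The classifier is using: first ≥ 7.
(9,3): first 9 — fits, so Positive. (4,1): first 4 — does not fit, so Negative. (8,6): first 8 — fits, so Positive.

Positive, Negative, Positive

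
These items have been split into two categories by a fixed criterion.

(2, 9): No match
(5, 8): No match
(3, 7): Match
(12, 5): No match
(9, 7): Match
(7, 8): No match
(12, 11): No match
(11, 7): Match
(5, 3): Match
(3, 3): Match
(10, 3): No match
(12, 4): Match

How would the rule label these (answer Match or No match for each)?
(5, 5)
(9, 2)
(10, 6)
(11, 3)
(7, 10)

Match, No match, Match, Match, No match

Every 'Match' example satisfies: sum is even. None of the 'No match' examples do.
(5, 5) → 5+5 = 10 → Match. (9, 2) → 9+2 = 11 → No match. (10, 6) → 10+6 = 16 → Match. (11, 3) → 11+3 = 14 → Match. (7, 10) → 7+10 = 17 → No match.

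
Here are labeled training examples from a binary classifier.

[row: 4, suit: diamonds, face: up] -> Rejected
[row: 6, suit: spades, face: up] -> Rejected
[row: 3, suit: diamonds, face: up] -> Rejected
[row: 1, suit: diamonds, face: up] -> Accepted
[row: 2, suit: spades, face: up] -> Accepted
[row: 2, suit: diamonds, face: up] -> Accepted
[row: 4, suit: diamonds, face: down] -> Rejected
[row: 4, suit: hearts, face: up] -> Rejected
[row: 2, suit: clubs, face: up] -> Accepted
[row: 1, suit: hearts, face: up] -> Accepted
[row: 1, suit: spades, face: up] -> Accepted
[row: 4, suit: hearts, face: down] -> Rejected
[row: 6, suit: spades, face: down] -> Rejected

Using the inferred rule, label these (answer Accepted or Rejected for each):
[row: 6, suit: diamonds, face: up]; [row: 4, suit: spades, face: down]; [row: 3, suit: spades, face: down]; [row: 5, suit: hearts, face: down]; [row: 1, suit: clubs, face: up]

One predicate separates the groups cleanly: row ≤ 2.

Rejected, Rejected, Rejected, Rejected, Accepted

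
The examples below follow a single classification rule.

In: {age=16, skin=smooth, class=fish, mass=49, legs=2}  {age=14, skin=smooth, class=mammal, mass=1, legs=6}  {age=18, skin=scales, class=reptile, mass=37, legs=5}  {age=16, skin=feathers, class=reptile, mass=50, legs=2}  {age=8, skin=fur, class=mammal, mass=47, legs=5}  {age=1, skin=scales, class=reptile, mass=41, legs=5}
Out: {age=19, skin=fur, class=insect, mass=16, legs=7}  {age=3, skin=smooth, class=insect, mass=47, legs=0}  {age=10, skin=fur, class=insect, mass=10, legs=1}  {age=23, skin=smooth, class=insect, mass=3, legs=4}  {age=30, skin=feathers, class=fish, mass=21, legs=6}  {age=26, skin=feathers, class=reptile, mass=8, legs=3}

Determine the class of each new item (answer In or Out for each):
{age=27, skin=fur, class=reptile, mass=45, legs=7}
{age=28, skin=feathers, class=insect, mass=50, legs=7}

Out, Out

One predicate separates the groups cleanly: age ≤ 18 AND legs ≥ 2.
{age=27, skin=fur, class=reptile, mass=45, legs=7}: age = 27, legs = 7, does not satisfy this → Out.
{age=28, skin=feathers, class=insect, mass=50, legs=7}: age = 28, legs = 7, does not satisfy this → Out.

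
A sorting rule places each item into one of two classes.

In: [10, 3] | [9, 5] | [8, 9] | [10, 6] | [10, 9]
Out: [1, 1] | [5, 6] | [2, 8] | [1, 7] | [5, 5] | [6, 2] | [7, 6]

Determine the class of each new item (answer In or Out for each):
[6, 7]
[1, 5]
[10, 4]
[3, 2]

Out, Out, In, Out

'In' ⟺ first ≥ 8.
[6, 7]: first 6 — does not satisfy this, so Out.
[1, 5]: first 1 — does not satisfy this, so Out.
[10, 4]: first 10 — checks out, so In.
[3, 2]: first 3 — does not satisfy this, so Out.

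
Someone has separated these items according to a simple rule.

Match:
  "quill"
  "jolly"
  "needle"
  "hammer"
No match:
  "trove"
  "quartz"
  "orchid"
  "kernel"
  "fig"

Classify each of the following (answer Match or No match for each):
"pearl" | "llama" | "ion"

The distinguishing property — has a double letter — holds for all the 'Match' cases and none of the 'No match' cases.
"pearl": no doubled letter — lacks this property, so No match. "llama": 'll' doubled — qualifies, so Match. "ion": no doubled letter — lacks this property, so No match.

No match, Match, No match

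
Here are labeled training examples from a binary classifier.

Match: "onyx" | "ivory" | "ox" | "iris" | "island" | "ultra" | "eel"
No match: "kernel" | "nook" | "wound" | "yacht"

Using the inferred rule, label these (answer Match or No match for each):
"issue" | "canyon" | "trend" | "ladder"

The simplest hypothesis consistent with all the labels is: starts with a vowel.
"issue": starts with 'i', satisfies this → Match.
"canyon": starts with 'c', does not satisfy this → No match.
"trend": starts with 't', does not satisfy this → No match.
"ladder": starts with 'l', does not satisfy this → No match.

Match, No match, No match, No match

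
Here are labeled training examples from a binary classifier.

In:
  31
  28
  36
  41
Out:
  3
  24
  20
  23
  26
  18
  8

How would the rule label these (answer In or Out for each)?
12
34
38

'In' ⟺ at least 28.
12 — 12 < 28, hence Out. 34 — 34 ≥ 28, hence In. 38 — 38 ≥ 28, hence In.

Out, In, In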